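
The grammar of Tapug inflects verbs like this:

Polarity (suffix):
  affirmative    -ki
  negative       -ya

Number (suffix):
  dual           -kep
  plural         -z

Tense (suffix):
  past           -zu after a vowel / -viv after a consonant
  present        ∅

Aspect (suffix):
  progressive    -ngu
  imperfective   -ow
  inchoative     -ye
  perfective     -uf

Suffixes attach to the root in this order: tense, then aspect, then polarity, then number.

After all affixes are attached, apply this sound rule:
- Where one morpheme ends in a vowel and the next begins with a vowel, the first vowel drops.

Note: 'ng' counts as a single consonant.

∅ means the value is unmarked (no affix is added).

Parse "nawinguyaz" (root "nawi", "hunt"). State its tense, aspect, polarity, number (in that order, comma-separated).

present, progressive, negative, plural

Segment: nawi-ngu-ya-z.
tense: ∅ → present.
aspect: -ngu → progressive.
polarity: -ya → negative.
number: -z → plural.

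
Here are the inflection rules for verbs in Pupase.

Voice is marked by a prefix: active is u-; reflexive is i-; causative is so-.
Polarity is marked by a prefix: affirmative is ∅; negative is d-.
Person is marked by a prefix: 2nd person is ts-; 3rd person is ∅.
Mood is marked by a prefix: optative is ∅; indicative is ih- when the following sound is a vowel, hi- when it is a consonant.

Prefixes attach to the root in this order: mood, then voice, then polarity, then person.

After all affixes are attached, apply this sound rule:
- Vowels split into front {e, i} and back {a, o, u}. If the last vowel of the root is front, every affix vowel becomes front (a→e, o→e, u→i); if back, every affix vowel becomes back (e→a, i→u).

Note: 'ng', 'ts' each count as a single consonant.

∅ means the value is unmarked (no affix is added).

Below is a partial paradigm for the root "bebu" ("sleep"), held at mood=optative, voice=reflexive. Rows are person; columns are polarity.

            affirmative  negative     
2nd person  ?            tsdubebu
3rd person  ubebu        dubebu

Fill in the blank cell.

tsubebu

mood = optative: zero marking, form stays bebu.
Attach voice reflexive i- → ibebu.
polarity = affirmative: zero marking, form stays ibebu.
Attach person 2nd person ts- → tsibebu.
Apply vowel harmony: tsibebu → tsubebu.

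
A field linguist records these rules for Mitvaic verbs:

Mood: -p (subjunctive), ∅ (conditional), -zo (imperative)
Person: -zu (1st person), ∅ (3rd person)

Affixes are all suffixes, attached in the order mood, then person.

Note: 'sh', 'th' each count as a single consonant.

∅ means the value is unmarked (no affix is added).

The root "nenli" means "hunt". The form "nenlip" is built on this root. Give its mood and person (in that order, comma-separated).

Segment: nenli-p.
mood: -p → subjunctive.
person: ∅ → 3rd person.

subjunctive, 3rd person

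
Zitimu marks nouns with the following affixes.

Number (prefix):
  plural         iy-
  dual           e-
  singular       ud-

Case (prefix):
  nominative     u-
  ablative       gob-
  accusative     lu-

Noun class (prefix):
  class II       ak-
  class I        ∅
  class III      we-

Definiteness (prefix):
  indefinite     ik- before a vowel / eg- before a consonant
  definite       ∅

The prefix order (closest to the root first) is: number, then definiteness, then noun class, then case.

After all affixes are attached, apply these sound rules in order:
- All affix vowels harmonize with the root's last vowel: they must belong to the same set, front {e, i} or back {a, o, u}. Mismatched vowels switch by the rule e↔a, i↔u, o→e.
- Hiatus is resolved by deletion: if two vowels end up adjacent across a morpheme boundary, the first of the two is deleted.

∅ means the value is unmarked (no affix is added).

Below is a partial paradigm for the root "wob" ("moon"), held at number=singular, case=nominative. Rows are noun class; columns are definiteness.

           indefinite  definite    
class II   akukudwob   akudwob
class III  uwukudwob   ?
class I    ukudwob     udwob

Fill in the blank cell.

Attach number singular ud- → udwob.
definiteness = definite: zero marking, form stays udwob.
Attach noun class class III we- → weudwob.
Attach case nominative u- → uweudwob.
Apply vowel harmony: uweudwob → uwaudwob.
Apply vowel deletion: uwaudwob → uwudwob.

uwudwob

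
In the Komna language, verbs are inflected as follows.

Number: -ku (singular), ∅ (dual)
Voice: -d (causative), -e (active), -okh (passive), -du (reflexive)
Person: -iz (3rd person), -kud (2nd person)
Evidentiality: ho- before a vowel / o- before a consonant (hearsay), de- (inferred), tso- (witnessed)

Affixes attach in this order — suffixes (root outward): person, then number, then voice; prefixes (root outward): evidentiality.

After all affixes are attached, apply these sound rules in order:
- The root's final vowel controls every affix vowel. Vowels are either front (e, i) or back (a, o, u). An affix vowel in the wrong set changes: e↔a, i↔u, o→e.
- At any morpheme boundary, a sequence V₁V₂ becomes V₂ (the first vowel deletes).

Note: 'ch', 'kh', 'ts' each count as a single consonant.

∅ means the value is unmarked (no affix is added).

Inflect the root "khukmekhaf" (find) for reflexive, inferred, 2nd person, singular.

Attach person 2nd person -kud → khukmekhafkud.
Attach number singular -ku → khukmekhafkudku.
Attach evidentiality inferred de- → dekhukmekhafkudku.
Attach voice reflexive -du → dekhukmekhafkudkudu.
Apply vowel harmony: dekhukmekhafkudkudu → dakhukmekhafkudkudu.
Vowel deletion: no change.

dakhukmekhafkudkudu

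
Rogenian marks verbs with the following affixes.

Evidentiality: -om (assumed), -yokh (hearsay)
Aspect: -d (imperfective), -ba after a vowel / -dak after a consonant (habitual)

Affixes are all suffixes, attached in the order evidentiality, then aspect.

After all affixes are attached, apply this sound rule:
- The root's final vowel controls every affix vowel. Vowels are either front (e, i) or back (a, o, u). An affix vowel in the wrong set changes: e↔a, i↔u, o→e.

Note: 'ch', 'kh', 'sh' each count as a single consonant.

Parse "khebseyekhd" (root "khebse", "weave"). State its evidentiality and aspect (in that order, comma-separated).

Segment: khebse-yokh-d.
evidentiality: -yokh → hearsay.
aspect: -d → imperfective.

hearsay, imperfective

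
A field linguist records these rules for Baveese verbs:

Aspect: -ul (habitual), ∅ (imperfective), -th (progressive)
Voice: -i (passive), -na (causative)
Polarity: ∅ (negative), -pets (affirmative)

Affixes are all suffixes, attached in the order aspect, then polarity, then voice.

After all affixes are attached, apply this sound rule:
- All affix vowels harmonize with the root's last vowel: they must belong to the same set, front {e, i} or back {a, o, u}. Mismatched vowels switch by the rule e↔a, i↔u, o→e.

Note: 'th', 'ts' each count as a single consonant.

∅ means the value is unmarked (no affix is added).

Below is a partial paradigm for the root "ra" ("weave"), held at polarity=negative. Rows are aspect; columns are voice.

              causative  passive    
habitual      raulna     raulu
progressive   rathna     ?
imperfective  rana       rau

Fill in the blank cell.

rathu

Attach aspect progressive -th → rath.
polarity = negative: zero marking, form stays rath.
Attach voice passive -i → rathi.
Apply vowel harmony: rathi → rathu.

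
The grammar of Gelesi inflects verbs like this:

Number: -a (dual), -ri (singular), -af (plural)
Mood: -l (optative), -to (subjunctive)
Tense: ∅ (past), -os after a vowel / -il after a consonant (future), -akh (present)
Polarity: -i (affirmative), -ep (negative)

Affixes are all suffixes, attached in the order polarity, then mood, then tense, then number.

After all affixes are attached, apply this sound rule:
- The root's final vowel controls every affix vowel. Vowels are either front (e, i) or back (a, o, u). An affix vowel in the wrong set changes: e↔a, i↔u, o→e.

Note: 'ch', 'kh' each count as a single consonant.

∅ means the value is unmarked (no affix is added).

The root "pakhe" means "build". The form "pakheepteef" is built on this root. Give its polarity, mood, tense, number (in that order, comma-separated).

Segment: pakhe-ep-to-af.
polarity: -ep → negative.
mood: -to → subjunctive.
tense: ∅ → past.
number: -af → plural.

negative, subjunctive, past, plural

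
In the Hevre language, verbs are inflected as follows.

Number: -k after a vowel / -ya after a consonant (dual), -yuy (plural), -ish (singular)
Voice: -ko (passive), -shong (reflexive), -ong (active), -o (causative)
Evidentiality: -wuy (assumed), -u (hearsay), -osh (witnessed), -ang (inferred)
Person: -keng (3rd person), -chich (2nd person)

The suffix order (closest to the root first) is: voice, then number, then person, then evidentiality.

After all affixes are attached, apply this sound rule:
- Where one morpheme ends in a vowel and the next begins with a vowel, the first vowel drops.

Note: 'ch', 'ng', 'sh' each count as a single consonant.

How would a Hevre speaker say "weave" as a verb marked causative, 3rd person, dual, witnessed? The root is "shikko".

Attach voice causative -o → shikkoo.
Attach number dual -k (after vowel 'o') → shikkook.
Attach person 3rd person -keng → shikkookkeng.
Attach evidentiality witnessed -osh → shikkookkengosh.
Apply vowel deletion: shikkookkengosh → shikkokkengosh.

shikkokkengosh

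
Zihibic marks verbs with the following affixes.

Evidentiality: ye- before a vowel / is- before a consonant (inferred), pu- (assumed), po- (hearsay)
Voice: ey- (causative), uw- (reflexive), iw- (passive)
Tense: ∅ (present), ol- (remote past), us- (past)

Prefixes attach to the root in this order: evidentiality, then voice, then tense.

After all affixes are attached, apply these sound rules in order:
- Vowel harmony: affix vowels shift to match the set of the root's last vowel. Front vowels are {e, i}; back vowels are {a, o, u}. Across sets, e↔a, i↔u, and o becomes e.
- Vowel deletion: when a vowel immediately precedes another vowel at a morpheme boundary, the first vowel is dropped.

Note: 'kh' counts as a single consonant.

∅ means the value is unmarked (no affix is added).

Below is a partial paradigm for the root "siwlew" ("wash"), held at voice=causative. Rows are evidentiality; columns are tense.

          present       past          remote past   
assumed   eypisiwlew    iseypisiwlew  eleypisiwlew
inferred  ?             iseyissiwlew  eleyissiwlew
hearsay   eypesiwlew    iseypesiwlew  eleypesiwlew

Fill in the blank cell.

eyissiwlew

Attach evidentiality inferred is- (before consonant 's') → issiwlew.
Attach voice causative ey- → eyissiwlew.
tense = present: zero marking, form stays eyissiwlew.
Vowel harmony: no change.
Vowel deletion: no change.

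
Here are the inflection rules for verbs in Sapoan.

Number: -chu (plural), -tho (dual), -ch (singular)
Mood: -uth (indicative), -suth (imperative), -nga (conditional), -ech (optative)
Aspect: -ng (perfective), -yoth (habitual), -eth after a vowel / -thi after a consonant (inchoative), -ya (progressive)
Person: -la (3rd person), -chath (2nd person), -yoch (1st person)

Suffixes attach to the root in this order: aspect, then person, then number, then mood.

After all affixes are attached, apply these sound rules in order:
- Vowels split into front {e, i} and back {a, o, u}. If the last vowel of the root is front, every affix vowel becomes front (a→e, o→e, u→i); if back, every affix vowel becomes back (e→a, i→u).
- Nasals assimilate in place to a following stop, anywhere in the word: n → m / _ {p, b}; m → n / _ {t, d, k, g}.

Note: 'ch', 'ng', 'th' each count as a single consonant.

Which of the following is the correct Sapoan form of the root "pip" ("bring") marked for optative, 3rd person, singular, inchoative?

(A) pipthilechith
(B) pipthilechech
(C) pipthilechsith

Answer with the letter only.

B

Attach aspect inchoative -thi (after consonant 'p') → pipthi.
Attach person 3rd person -la → pipthila.
Attach number singular -ch → pipthilach.
Attach mood optative -ech → pipthilachech.
Apply vowel harmony: pipthilachech → pipthilechech.
Nasal assimilation: no change.
So the correct form is pipthilechech, option (B).
(A) pipthilechith is wrong: it uses indicative instead of optative for mood.
(C) pipthilechsith is wrong: it uses imperative instead of optative for mood.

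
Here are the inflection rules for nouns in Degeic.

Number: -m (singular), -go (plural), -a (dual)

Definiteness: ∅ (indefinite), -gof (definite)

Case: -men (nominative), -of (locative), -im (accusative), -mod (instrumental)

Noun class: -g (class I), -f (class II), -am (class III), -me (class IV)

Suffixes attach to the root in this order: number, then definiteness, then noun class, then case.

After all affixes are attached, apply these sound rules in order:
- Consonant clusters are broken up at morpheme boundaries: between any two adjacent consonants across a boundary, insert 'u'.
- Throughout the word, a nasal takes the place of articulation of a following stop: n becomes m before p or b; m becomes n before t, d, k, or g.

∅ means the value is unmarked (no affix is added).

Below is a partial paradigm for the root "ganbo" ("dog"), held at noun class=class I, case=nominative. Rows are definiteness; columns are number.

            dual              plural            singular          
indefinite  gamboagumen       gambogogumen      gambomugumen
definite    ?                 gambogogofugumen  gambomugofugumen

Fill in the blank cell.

Attach number dual -a → ganboa.
Attach definiteness definite -gof → ganboagof.
Attach noun class class I -g → ganboagofg.
Attach case nominative -men → ganboagofgmen.
Apply epenthesis: ganboagofgmen → ganboagofugumen.
Apply nasal assimilation: ganboagofugumen → gamboagofugumen.

gamboagofugumen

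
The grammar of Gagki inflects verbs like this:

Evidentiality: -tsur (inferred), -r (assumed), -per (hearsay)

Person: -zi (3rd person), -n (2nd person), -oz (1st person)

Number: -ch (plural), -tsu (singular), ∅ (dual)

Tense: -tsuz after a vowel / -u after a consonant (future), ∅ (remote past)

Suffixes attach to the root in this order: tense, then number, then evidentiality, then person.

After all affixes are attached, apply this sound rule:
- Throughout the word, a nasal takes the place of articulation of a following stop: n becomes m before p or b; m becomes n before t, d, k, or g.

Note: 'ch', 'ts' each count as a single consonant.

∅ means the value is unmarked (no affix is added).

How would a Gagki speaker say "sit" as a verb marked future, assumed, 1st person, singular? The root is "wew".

Attach tense future -u (after consonant 'w') → wewu.
Attach number singular -tsu → wewutsu.
Attach evidentiality assumed -r → wewutsur.
Attach person 1st person -oz → wewutsuroz.
Nasal assimilation: no change.

wewutsuroz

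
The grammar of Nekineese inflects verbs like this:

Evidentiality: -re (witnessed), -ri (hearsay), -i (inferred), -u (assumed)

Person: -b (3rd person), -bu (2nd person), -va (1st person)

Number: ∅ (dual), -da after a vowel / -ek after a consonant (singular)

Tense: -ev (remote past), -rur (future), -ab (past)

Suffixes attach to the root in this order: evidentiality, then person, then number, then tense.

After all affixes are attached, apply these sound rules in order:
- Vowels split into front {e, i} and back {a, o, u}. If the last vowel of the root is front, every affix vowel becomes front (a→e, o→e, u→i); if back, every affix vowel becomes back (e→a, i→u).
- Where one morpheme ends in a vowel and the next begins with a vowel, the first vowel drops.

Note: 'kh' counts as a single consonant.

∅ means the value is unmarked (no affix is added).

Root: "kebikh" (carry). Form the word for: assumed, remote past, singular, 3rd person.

kebikhibekev

Attach evidentiality assumed -u → kebikhu.
Attach person 3rd person -b → kebikhub.
Attach number singular -ek (after consonant 'b') → kebikhubek.
Attach tense remote past -ev → kebikhubekev.
Apply vowel harmony: kebikhubekev → kebikhibekev.
Vowel deletion: no change.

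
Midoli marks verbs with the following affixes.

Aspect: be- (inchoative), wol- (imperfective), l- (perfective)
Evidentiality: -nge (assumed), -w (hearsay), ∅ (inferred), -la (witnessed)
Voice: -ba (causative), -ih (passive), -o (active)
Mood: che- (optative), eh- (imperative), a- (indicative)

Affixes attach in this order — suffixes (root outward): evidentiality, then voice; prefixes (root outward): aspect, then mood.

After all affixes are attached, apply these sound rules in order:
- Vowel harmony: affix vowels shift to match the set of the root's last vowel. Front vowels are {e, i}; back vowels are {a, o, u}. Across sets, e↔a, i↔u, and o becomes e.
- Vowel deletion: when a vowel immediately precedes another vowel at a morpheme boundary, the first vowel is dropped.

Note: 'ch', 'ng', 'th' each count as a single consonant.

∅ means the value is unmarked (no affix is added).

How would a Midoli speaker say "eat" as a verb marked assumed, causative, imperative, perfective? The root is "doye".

ehldoyengebe

Attach evidentiality assumed -nge → doyenge.
Attach aspect perfective l- → ldoyenge.
Attach mood imperative eh- → ehldoyenge.
Attach voice causative -ba → ehldoyengeba.
Apply vowel harmony: ehldoyengeba → ehldoyengebe.
Vowel deletion: no change.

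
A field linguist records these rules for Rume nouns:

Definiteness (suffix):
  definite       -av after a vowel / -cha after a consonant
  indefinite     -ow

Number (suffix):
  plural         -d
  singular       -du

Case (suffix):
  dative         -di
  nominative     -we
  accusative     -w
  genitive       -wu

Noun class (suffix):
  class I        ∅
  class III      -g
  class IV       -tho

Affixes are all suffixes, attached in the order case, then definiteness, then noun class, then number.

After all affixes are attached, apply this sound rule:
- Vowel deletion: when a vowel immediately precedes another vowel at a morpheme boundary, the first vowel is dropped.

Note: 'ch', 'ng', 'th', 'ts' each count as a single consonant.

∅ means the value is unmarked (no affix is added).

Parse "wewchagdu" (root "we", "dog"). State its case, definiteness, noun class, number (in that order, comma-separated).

accusative, definite, class III, singular

Segment: we-w-cha-g-du.
case: -w → accusative.
definiteness: -av/cha → definite.
noun class: -g → class III.
number: -du → singular.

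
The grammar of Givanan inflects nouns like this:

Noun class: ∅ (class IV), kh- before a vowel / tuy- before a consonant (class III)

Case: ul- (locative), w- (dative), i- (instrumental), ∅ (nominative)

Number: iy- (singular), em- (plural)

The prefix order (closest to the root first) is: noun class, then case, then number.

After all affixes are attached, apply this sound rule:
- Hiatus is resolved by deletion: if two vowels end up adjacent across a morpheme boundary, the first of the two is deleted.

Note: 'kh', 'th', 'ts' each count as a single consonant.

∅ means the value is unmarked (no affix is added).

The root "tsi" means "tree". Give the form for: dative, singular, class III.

iywtuytsi

Attach noun class class III tuy- (before consonant 'ts') → tuytsi.
Attach case dative w- → wtuytsi.
Attach number singular iy- → iywtuytsi.
Vowel deletion: no change.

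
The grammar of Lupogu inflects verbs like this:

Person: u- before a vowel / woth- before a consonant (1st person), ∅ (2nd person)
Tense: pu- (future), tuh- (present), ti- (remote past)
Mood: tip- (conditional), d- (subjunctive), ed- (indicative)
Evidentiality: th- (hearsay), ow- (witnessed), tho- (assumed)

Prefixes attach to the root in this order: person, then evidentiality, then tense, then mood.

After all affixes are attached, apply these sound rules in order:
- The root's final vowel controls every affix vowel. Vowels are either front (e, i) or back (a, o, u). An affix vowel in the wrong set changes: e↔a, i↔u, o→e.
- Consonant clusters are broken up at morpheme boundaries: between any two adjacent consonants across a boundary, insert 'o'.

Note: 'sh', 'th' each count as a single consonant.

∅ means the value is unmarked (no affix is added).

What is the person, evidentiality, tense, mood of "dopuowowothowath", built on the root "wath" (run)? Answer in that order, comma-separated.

Segment: d-pu-ow-woth-wath.
person: u/woth- → 1st person.
evidentiality: ow- → witnessed.
tense: pu- → future.
mood: d- → subjunctive.

1st person, witnessed, future, subjunctive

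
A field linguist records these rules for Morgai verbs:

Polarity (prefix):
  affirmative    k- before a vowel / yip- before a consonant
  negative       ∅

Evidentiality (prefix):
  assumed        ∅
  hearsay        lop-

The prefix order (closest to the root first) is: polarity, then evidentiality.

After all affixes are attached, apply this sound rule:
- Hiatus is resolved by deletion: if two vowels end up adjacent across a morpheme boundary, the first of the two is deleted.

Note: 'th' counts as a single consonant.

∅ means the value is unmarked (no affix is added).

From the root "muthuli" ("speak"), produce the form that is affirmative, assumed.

yipmuthuli

Attach polarity affirmative yip- (before consonant 'm') → yipmuthuli.
evidentiality = assumed: zero marking, form stays yipmuthuli.
Vowel deletion: no change.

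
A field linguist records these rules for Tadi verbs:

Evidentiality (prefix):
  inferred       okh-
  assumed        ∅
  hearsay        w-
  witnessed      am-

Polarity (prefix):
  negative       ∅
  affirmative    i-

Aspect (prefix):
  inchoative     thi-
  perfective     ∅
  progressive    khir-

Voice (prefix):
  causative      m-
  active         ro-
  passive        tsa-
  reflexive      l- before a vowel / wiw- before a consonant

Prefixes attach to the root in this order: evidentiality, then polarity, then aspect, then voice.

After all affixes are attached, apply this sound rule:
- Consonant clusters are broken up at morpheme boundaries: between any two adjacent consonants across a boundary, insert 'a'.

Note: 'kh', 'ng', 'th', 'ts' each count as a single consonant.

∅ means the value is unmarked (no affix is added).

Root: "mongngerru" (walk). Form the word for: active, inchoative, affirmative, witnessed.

rothiiamamongngerru

Attach evidentiality witnessed am- → ammongngerru.
Attach polarity affirmative i- → iammongngerru.
Attach aspect inchoative thi- → thiiammongngerru.
Attach voice active ro- → rothiiammongngerru.
Apply epenthesis: rothiiammongngerru → rothiiamamongngerru.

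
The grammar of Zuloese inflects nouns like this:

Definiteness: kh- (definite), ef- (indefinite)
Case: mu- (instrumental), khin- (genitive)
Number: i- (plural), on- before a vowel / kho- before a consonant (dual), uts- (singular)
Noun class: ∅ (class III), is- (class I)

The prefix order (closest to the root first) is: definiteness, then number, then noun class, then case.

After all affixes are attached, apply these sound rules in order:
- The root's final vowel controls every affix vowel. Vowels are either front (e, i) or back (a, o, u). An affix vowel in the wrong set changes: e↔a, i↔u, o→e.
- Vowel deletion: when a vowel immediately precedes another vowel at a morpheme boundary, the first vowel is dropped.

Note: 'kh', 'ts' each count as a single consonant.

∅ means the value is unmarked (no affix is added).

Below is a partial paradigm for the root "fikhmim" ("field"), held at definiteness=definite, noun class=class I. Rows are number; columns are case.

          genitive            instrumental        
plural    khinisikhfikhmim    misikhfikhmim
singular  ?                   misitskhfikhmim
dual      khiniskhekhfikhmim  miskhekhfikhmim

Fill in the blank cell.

khinisitskhfikhmim

Attach definiteness definite kh- → khfikhmim.
Attach number singular uts- → utskhfikhmim.
Attach noun class class I is- → isutskhfikhmim.
Attach case genitive khin- → khinisutskhfikhmim.
Apply vowel harmony: khinisutskhfikhmim → khinisitskhfikhmim.
Vowel deletion: no change.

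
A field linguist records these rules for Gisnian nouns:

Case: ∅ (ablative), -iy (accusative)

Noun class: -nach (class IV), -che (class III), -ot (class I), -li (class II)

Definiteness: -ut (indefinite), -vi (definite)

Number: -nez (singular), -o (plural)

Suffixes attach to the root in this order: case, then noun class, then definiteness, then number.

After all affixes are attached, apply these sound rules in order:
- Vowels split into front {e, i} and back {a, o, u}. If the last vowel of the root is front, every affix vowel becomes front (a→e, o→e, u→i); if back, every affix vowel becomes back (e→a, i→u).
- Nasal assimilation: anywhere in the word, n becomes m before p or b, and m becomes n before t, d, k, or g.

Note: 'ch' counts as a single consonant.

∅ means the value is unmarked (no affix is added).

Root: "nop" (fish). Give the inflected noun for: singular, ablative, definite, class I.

case = ablative: zero marking, form stays nop.
Attach noun class class I -ot → nopot.
Attach definiteness definite -vi → nopotvi.
Attach number singular -nez → nopotvinez.
Apply vowel harmony: nopotvinez → nopotvunaz.
Nasal assimilation: no change.

nopotvunaz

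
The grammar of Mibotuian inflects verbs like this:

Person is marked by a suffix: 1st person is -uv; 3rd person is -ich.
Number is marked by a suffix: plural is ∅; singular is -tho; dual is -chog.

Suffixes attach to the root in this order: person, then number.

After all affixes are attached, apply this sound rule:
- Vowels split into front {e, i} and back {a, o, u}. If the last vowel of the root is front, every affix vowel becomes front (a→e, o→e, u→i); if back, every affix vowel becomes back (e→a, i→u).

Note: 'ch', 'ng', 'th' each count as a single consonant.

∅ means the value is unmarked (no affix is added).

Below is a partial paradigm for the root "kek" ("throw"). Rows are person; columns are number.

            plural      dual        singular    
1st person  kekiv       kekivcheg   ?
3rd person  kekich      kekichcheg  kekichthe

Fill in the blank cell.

Attach person 1st person -uv → kekuv.
Attach number singular -tho → kekuvtho.
Apply vowel harmony: kekuvtho → kekivthe.

kekivthe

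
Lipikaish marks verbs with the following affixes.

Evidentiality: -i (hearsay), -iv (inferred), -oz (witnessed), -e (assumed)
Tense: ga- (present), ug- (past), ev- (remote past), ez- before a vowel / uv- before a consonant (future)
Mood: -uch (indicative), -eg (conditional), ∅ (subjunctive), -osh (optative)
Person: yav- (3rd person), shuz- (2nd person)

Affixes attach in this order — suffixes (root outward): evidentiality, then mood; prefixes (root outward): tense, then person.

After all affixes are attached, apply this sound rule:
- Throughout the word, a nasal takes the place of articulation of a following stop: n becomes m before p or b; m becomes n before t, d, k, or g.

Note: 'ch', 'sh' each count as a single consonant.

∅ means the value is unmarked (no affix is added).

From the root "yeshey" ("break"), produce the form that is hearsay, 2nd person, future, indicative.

shuzuvyesheyiuch

Attach evidentiality hearsay -i → yesheyi.
Attach mood indicative -uch → yesheyiuch.
Attach tense future uv- (before consonant 'y') → uvyesheyiuch.
Attach person 2nd person shuz- → shuzuvyesheyiuch.
Nasal assimilation: no change.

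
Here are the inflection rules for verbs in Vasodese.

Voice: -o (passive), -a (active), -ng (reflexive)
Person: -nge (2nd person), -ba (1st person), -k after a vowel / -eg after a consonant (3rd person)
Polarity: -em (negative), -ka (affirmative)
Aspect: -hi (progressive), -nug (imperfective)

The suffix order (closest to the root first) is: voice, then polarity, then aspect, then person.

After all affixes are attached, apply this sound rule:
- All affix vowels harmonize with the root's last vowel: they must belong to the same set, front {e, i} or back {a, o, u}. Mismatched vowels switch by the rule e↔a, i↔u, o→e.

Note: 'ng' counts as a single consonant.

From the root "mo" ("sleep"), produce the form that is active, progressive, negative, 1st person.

moaamhuba

Attach voice active -a → moa.
Attach polarity negative -em → moaem.
Attach aspect progressive -hi → moaemhi.
Attach person 1st person -ba → moaemhiba.
Apply vowel harmony: moaemhiba → moaamhuba.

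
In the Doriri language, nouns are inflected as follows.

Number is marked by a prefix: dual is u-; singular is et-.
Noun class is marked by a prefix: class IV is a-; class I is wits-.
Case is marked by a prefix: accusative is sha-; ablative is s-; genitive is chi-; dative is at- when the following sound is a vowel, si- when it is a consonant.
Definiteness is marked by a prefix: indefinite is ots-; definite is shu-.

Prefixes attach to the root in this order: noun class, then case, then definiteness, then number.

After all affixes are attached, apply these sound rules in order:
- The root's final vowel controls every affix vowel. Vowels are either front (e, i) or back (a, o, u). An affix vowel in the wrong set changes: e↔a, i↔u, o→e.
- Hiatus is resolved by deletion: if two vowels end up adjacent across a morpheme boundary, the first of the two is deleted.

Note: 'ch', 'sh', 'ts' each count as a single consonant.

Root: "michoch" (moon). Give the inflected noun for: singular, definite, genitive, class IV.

Attach noun class class IV a- → amichoch.
Attach case genitive chi- → chiamichoch.
Attach definiteness definite shu- → shuchiamichoch.
Attach number singular et- → etshuchiamichoch.
Apply vowel harmony: etshuchiamichoch → atshuchuamichoch.
Apply vowel deletion: atshuchuamichoch → atshuchamichoch.

atshuchamichoch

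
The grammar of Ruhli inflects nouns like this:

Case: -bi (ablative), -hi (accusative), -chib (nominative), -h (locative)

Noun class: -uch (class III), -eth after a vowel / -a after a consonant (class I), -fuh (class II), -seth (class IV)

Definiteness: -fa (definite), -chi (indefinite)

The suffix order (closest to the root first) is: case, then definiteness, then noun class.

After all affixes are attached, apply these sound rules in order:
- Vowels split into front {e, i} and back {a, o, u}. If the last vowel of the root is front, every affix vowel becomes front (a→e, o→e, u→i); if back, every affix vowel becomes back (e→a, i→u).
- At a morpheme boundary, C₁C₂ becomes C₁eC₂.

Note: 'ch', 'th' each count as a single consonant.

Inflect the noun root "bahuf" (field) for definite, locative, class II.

Attach case locative -h → bahufh.
Attach definiteness definite -fa → bahufhfa.
Attach noun class class II -fuh → bahufhfafuh.
Vowel harmony: no change.
Apply epenthesis: bahufhfafuh → bahufehefafuh.

bahufehefafuh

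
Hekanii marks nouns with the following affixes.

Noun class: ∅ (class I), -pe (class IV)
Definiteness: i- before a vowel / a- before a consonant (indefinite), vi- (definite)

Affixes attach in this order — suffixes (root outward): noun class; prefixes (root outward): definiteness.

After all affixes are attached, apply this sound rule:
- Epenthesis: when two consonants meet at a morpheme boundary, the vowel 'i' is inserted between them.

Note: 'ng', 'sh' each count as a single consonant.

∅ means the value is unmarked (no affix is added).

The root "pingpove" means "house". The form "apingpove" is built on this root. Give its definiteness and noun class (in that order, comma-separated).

Segment: a-pingpove.
definiteness: i/a- → indefinite.
noun class: ∅ → class I.

indefinite, class I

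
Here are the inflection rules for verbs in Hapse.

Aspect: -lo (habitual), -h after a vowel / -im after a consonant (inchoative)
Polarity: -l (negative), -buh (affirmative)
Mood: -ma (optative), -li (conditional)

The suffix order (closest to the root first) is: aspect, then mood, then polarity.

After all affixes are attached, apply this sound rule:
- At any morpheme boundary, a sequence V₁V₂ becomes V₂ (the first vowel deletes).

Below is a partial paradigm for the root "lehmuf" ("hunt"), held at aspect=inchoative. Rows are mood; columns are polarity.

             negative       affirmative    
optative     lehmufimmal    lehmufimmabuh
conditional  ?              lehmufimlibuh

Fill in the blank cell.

lehmufimlil

Attach aspect inchoative -im (after consonant 'f') → lehmufim.
Attach mood conditional -li → lehmufimli.
Attach polarity negative -l → lehmufimlil.
Vowel deletion: no change.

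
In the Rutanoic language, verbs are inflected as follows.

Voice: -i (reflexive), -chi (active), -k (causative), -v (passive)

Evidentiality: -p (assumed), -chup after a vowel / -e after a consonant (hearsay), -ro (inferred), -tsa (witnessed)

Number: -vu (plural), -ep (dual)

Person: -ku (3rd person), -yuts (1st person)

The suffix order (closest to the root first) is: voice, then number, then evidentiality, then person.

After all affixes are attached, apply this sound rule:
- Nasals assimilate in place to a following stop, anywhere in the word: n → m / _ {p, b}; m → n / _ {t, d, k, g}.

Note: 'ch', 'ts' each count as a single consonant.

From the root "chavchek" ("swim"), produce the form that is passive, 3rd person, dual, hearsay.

Attach voice passive -v → chavchekv.
Attach number dual -ep → chavchekvep.
Attach evidentiality hearsay -e (after consonant 'p') → chavchekvepe.
Attach person 3rd person -ku → chavchekvepeku.
Nasal assimilation: no change.

chavchekvepeku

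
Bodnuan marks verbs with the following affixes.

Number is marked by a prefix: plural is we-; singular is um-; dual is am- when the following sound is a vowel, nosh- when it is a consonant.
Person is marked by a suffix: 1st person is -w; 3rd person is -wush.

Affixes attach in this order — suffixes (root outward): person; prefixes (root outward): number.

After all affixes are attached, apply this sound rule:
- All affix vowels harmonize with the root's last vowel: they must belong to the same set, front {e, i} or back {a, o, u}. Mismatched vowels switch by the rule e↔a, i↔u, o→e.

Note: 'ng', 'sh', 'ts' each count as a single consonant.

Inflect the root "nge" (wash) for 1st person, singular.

Attach number singular um- → umnge.
Attach person 1st person -w → umngew.
Apply vowel harmony: umngew → imngew.

imngew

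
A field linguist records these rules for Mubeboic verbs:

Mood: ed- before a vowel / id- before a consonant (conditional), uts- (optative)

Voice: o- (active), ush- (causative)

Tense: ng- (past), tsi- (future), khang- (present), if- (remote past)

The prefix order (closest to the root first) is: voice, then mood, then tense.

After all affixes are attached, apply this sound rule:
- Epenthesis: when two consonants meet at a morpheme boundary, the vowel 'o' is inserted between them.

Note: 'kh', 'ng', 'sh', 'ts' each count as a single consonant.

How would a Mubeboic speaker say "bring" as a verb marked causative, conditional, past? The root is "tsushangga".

Attach voice causative ush- → ushtsushangga.
Attach mood conditional ed- (before vowel 'u') → edushtsushangga.
Attach tense past ng- → ngedushtsushangga.
Apply epenthesis: ngedushtsushangga → ngedushotsushangga.

ngedushotsushangga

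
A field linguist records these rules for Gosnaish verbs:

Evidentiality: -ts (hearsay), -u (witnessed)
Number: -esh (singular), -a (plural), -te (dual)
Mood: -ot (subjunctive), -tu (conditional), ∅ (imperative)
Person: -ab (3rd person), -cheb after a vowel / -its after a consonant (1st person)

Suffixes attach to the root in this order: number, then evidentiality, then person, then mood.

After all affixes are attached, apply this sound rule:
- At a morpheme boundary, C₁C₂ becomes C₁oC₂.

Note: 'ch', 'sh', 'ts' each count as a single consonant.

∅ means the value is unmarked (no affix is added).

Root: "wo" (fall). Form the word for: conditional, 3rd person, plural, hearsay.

Attach number plural -a → woa.
Attach evidentiality hearsay -ts → woats.
Attach person 3rd person -ab → woatsab.
Attach mood conditional -tu → woatsabtu.
Apply epenthesis: woatsabtu → woatsabotu.

woatsabotu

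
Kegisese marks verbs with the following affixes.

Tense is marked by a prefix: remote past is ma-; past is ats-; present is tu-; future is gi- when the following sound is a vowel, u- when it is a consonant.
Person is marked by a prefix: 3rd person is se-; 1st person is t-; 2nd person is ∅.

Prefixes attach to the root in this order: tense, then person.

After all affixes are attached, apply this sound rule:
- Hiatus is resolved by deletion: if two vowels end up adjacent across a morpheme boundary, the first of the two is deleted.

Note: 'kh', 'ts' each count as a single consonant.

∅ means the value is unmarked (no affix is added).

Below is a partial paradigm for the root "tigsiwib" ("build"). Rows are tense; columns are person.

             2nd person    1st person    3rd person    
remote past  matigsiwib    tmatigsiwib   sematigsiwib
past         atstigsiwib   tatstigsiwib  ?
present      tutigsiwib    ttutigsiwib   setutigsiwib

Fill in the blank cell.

satstigsiwib

Attach tense past ats- → atstigsiwib.
Attach person 3rd person se- → seatstigsiwib.
Apply vowel deletion: seatstigsiwib → satstigsiwib.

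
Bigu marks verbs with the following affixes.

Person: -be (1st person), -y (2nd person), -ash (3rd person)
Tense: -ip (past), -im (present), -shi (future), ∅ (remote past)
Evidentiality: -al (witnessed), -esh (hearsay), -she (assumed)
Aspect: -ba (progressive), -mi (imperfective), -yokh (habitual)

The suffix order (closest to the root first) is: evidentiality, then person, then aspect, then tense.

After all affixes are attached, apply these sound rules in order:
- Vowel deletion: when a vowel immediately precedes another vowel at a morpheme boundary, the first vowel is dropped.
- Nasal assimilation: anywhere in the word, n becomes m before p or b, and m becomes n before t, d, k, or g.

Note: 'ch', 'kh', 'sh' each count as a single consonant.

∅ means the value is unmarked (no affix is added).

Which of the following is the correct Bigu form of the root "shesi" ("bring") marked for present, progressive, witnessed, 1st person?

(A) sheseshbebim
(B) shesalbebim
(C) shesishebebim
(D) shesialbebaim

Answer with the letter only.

B

Attach evidentiality witnessed -al → shesial.
Attach person 1st person -be → shesialbe.
Attach aspect progressive -ba → shesialbeba.
Attach tense present -im → shesialbebaim.
Apply vowel deletion: shesialbebaim → shesalbebim.
Nasal assimilation: no change.
So the correct form is shesalbebim, option (B).
(D) shesialbebaim is wrong: it fails to apply the sound rule(s).
(A) sheseshbebim is wrong: it uses hearsay instead of witnessed for evidentiality.
(C) shesishebebim is wrong: it uses assumed instead of witnessed for evidentiality.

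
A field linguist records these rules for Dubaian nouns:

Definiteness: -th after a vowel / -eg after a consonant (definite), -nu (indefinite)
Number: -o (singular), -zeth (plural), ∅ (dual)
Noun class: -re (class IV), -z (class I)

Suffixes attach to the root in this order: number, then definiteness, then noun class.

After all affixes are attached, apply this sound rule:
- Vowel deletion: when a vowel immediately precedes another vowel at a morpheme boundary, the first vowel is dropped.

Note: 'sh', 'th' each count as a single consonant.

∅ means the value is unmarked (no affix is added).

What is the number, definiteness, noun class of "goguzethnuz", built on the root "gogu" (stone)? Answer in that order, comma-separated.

Segment: gogu-zeth-nu-z.
number: -zeth → plural.
definiteness: -nu → indefinite.
noun class: -z → class I.

plural, indefinite, class I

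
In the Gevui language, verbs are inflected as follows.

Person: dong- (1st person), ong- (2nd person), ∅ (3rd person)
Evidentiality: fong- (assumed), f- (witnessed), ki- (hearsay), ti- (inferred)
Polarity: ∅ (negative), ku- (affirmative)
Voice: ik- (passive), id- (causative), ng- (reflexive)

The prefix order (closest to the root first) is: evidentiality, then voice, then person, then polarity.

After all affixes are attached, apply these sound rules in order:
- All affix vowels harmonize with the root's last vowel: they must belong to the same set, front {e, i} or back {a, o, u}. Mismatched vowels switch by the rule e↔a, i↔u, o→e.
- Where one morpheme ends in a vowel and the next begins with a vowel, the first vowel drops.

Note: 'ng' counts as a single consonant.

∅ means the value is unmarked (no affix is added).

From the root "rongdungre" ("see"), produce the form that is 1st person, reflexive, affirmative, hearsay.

Attach evidentiality hearsay ki- → kirongdungre.
Attach voice reflexive ng- → ngkirongdungre.
Attach person 1st person dong- → dongngkirongdungre.
Attach polarity affirmative ku- → kudongngkirongdungre.
Apply vowel harmony: kudongngkirongdungre → kidengngkirongdungre.
Vowel deletion: no change.

kidengngkirongdungre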